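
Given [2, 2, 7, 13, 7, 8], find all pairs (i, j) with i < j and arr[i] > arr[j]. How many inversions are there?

Finding inversions in [2, 2, 7, 13, 7, 8]:

(3, 4): arr[3]=13 > arr[4]=7
(3, 5): arr[3]=13 > arr[5]=8

Total inversions: 2

The array has 2 inversion(s): (3,4), (3,5). Each pair (i,j) satisfies i < j and arr[i] > arr[j].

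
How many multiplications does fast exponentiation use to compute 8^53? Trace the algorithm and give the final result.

Computing 8^53 by squaring (build up from 8^1; each line after the first costs one multiplication):

8^1 = 8
8^2 = (8^1)^2 = 8^2 = 64
8^3 = 8 * 8^2 = 8 * 64 = 512
8^6 = (8^3)^2 = 512^2 = 262144
8^12 = (8^6)^2 = 262144^2 = 68719476736
8^13 = 8 * 8^12 = 8 * 68719476736 = 549755813888
8^26 = (8^13)^2 = 549755813888^2 = 302231454903657293676544
8^52 = (8^26)^2 = 302231454903657293676544^2 = 91343852333181432387730302044767688728495783936
8^53 = 8 * 8^52 = 8 * 91343852333181432387730302044767688728495783936 = 730750818665451459101842416358141509827966271488

Result: 730750818665451459101842416358141509827966271488
Multiplications needed: 8 (8 lines after 8^1)

8^53 = 730750818665451459101842416358141509827966271488. Using exponentiation by squaring, this requires 8 multiplications. The key idea: if the exponent is even, square the half-power; if odd, multiply by the base once.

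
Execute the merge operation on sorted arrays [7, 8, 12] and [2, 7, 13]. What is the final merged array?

Merging process:

Compare 7 vs 2: take 2 from right. Merged: [2]
Compare 7 vs 7: take 7 from left. Merged: [2, 7]
Compare 8 vs 7: take 7 from right. Merged: [2, 7, 7]
Compare 8 vs 13: take 8 from left. Merged: [2, 7, 7, 8]
Compare 12 vs 13: take 12 from left. Merged: [2, 7, 7, 8, 12]
Append remaining from right: [13]. Merged: [2, 7, 7, 8, 12, 13]

Final merged array: [2, 7, 7, 8, 12, 13]
Total comparisons: 5

The merged array is [2, 7, 7, 8, 12, 13], requiring 5 comparisons. The merge step runs in O(n) time where n is the total number of elements.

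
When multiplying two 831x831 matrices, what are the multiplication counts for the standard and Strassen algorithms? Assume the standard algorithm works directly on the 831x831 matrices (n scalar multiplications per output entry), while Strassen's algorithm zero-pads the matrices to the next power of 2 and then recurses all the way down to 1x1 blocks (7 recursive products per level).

Matrix multiplication for 831x831 matrices:

Strassen's algorithm requires power-of-2 dimensions. Pad 831x831 to 1024x1024 (next power of 2).

Standard algorithm: 831^3 = 573856191 multiplications
Strassen's algorithm: 7^(log2(1024)) = 7^10 = 282475249 multiplications
Savings: 573856191 - 282475249 = 291380942 multiplications

Standard: 573856191 multiplications (831^3). Strassen: 282475249 multiplications (7^10, after padding to 1024x1024). Strassen reduces 8 recursive multiplications to 7 at each level.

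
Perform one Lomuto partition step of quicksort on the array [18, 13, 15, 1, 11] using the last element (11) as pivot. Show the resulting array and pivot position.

Lomuto partition with pivot = 11:

Initial array: [18, 13, 15, 1, 11]

arr[0]=18 > 11: no swap
arr[1]=13 > 11: no swap
arr[2]=15 > 11: no swap
arr[3]=1 <= 11: swap with position 0, array becomes [1, 13, 15, 18, 11]

Place pivot at position 1: [1, 11, 15, 18, 13]
Pivot position: 1

After partitioning with pivot 11, the array becomes [1, 11, 15, 18, 13]. The pivot is placed at index 1. All elements to the left of the pivot are <= 11, and all elements to the right are > 11.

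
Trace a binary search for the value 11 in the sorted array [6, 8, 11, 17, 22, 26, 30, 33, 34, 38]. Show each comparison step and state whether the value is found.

Binary search for 11 in [6, 8, 11, 17, 22, 26, 30, 33, 34, 38]:

lo=0, hi=9, mid=4, arr[mid]=22 -> 22 > 11, search left half
lo=0, hi=3, mid=1, arr[mid]=8 -> 8 < 11, search right half
lo=2, hi=3, mid=2, arr[mid]=11 -> Found target at index 2!

Binary search finds 11 at index 2 after 3 comparisons. The search repeatedly halves the search space by comparing with the middle element.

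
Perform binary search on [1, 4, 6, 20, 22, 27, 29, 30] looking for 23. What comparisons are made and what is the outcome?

Binary search for 23 in [1, 4, 6, 20, 22, 27, 29, 30]:

lo=0, hi=7, mid=3, arr[mid]=20 -> 20 < 23, search right half
lo=4, hi=7, mid=5, arr[mid]=27 -> 27 > 23, search left half
lo=4, hi=4, mid=4, arr[mid]=22 -> 22 < 23, search right half
lo=5 > hi=4, target 23 not found

Binary search determines that 23 is not in the array after 3 comparisons. The search space was exhausted without finding the target.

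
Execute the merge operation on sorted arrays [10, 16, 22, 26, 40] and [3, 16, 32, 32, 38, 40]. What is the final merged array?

Merging process:

Compare 10 vs 3: take 3 from right. Merged: [3]
Compare 10 vs 16: take 10 from left. Merged: [3, 10]
Compare 16 vs 16: take 16 from left. Merged: [3, 10, 16]
Compare 22 vs 16: take 16 from right. Merged: [3, 10, 16, 16]
Compare 22 vs 32: take 22 from left. Merged: [3, 10, 16, 16, 22]
Compare 26 vs 32: take 26 from left. Merged: [3, 10, 16, 16, 22, 26]
Compare 40 vs 32: take 32 from right. Merged: [3, 10, 16, 16, 22, 26, 32]
Compare 40 vs 32: take 32 from right. Merged: [3, 10, 16, 16, 22, 26, 32, 32]
Compare 40 vs 38: take 38 from right. Merged: [3, 10, 16, 16, 22, 26, 32, 32, 38]
Compare 40 vs 40: take 40 from left. Merged: [3, 10, 16, 16, 22, 26, 32, 32, 38, 40]
Append remaining from right: [40]. Merged: [3, 10, 16, 16, 22, 26, 32, 32, 38, 40, 40]

Final merged array: [3, 10, 16, 16, 22, 26, 32, 32, 38, 40, 40]
Total comparisons: 10

The merged array is [3, 10, 16, 16, 22, 26, 32, 32, 38, 40, 40], requiring 10 comparisons. The merge step runs in O(n) time where n is the total number of elements.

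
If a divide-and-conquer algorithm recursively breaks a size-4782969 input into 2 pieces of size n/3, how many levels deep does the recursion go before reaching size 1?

For divide and conquer with division factor 3:

Problem sizes at each level:
Level 0: 4782969
Level 1: 1594323
Level 2: 531441
Level 3: 177147
Level 4: 59049
Level 5: 19683
Level 6: 6561
Level 7: 2187
Level 8: 729
Level 9: 243
Level 10: 81
Level 11: 27
Level 12: 9
Level 13: 3
Level 14: 1

The root is level 0 and the size-1 base case is level 14 (the tree spans levels 0 through 14, i.e. 15 levels counting the root), so the depth is the number of divisions: log_3(4782969) = 14

The recursion tree depth is log_3(4782969) = 14. At each level, the problem size is divided by 3, so it takes 14 divisions to reduce to a base case of size 1. The algorithm makes 2 recursive calls at each level.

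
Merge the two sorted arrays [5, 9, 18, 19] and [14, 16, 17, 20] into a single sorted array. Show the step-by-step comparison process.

Merging process:

Compare 5 vs 14: take 5 from left. Merged: [5]
Compare 9 vs 14: take 9 from left. Merged: [5, 9]
Compare 18 vs 14: take 14 from right. Merged: [5, 9, 14]
Compare 18 vs 16: take 16 from right. Merged: [5, 9, 14, 16]
Compare 18 vs 17: take 17 from right. Merged: [5, 9, 14, 16, 17]
Compare 18 vs 20: take 18 from left. Merged: [5, 9, 14, 16, 17, 18]
Compare 19 vs 20: take 19 from left. Merged: [5, 9, 14, 16, 17, 18, 19]
Append remaining from right: [20]. Merged: [5, 9, 14, 16, 17, 18, 19, 20]

Final merged array: [5, 9, 14, 16, 17, 18, 19, 20]
Total comparisons: 7

The merged array is [5, 9, 14, 16, 17, 18, 19, 20], requiring 7 comparisons. The merge step runs in O(n) time where n is the total number of elements.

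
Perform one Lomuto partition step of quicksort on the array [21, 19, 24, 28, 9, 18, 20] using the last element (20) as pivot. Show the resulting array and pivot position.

Lomuto partition with pivot = 20:

Initial array: [21, 19, 24, 28, 9, 18, 20]

arr[0]=21 > 20: no swap
arr[1]=19 <= 20: swap with position 0, array becomes [19, 21, 24, 28, 9, 18, 20]
arr[2]=24 > 20: no swap
arr[3]=28 > 20: no swap
arr[4]=9 <= 20: swap with position 1, array becomes [19, 9, 24, 28, 21, 18, 20]
arr[5]=18 <= 20: swap with position 2, array becomes [19, 9, 18, 28, 21, 24, 20]

Place pivot at position 3: [19, 9, 18, 20, 21, 24, 28]
Pivot position: 3

After partitioning with pivot 20, the array becomes [19, 9, 18, 20, 21, 24, 28]. The pivot is placed at index 3. All elements to the left of the pivot are <= 20, and all elements to the right are > 20.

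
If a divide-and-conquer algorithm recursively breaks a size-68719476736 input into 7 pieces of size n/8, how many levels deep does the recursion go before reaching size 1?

For divide and conquer with division factor 8:

Problem sizes at each level:
Level 0: 68719476736
Level 1: 8589934592
Level 2: 1073741824
Level 3: 134217728
Level 4: 16777216
Level 5: 2097152
Level 6: 262144
Level 7: 32768
Level 8: 4096
Level 9: 512
Level 10: 64
Level 11: 8
Level 12: 1

The root is level 0 and the size-1 base case is level 12 (the tree spans levels 0 through 12, i.e. 13 levels counting the root), so the depth is the number of divisions: log_8(68719476736) = 12

The recursion tree depth is log_8(68719476736) = 12. At each level, the problem size is divided by 8, so it takes 12 divisions to reduce to a base case of size 1. The algorithm makes 7 recursive calls at each level.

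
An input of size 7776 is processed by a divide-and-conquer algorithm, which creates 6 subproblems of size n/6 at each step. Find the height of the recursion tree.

For divide and conquer with division factor 6:

Problem sizes at each level:
Level 0: 7776
Level 1: 1296
Level 2: 216
Level 3: 36
Level 4: 6
Level 5: 1

The root is level 0 and the size-1 base case is level 5 (the tree spans levels 0 through 5, i.e. 6 levels counting the root), so the depth is the number of divisions: log_6(7776) = 5

The recursion tree depth is log_6(7776) = 5. At each level, the problem size is divided by 6, so it takes 5 divisions to reduce to a base case of size 1. The algorithm makes 6 recursive calls at each level.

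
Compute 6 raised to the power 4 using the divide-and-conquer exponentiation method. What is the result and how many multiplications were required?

Computing 6^4 by squaring (build up from 6^1; each line after the first costs one multiplication):

6^1 = 6
6^2 = (6^1)^2 = 6^2 = 36
6^4 = (6^2)^2 = 36^2 = 1296

Result: 1296
Multiplications needed: 2 (2 lines after 6^1)

6^4 = 1296. Using exponentiation by squaring, this requires 2 multiplications. The key idea: if the exponent is even, square the half-power; if odd, multiply by the base once.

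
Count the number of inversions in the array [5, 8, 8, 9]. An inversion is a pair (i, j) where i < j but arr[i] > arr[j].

Finding inversions in [5, 8, 8, 9]:


Total inversions: 0

The array has 0 inversions. It is already sorted.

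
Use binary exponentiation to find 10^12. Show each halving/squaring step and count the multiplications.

Computing 10^12 by squaring (build up from 10^1; each line after the first costs one multiplication):

10^1 = 10
10^2 = (10^1)^2 = 10^2 = 100
10^3 = 10 * 10^2 = 10 * 100 = 1000
10^6 = (10^3)^2 = 1000^2 = 1000000
10^12 = (10^6)^2 = 1000000^2 = 1000000000000

Result: 1000000000000
Multiplications needed: 4 (4 lines after 10^1)

10^12 = 1000000000000. Using exponentiation by squaring, this requires 4 multiplications. The key idea: if the exponent is even, square the half-power; if odd, multiply by the base once.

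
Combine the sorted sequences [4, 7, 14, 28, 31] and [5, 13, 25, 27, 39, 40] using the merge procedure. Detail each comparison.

Merging process:

Compare 4 vs 5: take 4 from left. Merged: [4]
Compare 7 vs 5: take 5 from right. Merged: [4, 5]
Compare 7 vs 13: take 7 from left. Merged: [4, 5, 7]
Compare 14 vs 13: take 13 from right. Merged: [4, 5, 7, 13]
Compare 14 vs 25: take 14 from left. Merged: [4, 5, 7, 13, 14]
Compare 28 vs 25: take 25 from right. Merged: [4, 5, 7, 13, 14, 25]
Compare 28 vs 27: take 27 from right. Merged: [4, 5, 7, 13, 14, 25, 27]
Compare 28 vs 39: take 28 from left. Merged: [4, 5, 7, 13, 14, 25, 27, 28]
Compare 31 vs 39: take 31 from left. Merged: [4, 5, 7, 13, 14, 25, 27, 28, 31]
Append remaining from right: [39, 40]. Merged: [4, 5, 7, 13, 14, 25, 27, 28, 31, 39, 40]

Final merged array: [4, 5, 7, 13, 14, 25, 27, 28, 31, 39, 40]
Total comparisons: 9

The merged array is [4, 5, 7, 13, 14, 25, 27, 28, 31, 39, 40], requiring 9 comparisons. The merge step runs in O(n) time where n is the total number of elements.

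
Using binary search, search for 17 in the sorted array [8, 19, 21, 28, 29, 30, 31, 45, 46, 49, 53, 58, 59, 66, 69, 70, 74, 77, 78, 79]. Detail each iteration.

Binary search for 17 in [8, 19, 21, 28, 29, 30, 31, 45, 46, 49, 53, 58, 59, 66, 69, 70, 74, 77, 78, 79]:

lo=0, hi=19, mid=9, arr[mid]=49 -> 49 > 17, search left half
lo=0, hi=8, mid=4, arr[mid]=29 -> 29 > 17, search left half
lo=0, hi=3, mid=1, arr[mid]=19 -> 19 > 17, search left half
lo=0, hi=0, mid=0, arr[mid]=8 -> 8 < 17, search right half
lo=1 > hi=0, target 17 not found

Binary search determines that 17 is not in the array after 4 comparisons. The search space was exhausted without finding the target.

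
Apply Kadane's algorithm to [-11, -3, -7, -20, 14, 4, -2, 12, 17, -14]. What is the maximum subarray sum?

Using Kadane's algorithm on [-11, -3, -7, -20, 14, 4, -2, 12, 17, -14]:

Scanning through the array:
Position 1 (value -3): max_ending_here = -3, max_so_far = -3
Position 2 (value -7): max_ending_here = -7, max_so_far = -3
Position 3 (value -20): max_ending_here = -20, max_so_far = -3
Position 4 (value 14): max_ending_here = 14, max_so_far = 14
Position 5 (value 4): max_ending_here = 18, max_so_far = 18
Position 6 (value -2): max_ending_here = 16, max_so_far = 18
Position 7 (value 12): max_ending_here = 28, max_so_far = 28
Position 8 (value 17): max_ending_here = 45, max_so_far = 45
Position 9 (value -14): max_ending_here = 31, max_so_far = 45

Maximum subarray: [14, 4, -2, 12, 17]
Maximum sum: 45

The maximum subarray is [14, 4, -2, 12, 17] with sum 45. This subarray runs from index 4 to index 8.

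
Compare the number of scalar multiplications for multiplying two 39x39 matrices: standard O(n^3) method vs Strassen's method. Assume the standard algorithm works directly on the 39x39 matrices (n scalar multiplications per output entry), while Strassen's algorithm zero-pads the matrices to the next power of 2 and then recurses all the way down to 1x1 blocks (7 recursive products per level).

Matrix multiplication for 39x39 matrices:

Strassen's algorithm requires power-of-2 dimensions. Pad 39x39 to 64x64 (next power of 2).

Standard algorithm: 39^3 = 59319 multiplications
Strassen's algorithm: 7^(log2(64)) = 7^6 = 117649 multiplications
Difference: 59319 - 117649 = -58330 (Strassen uses MORE here due to padding overhead — for small or just-over-power-of-2 n, padding can outweigh the per-level savings)

Standard: 59319 multiplications (39^3). Strassen: 117649 multiplications (7^6, after padding to 64x64). Strassen reduces 8 recursive multiplications to 7 at each level.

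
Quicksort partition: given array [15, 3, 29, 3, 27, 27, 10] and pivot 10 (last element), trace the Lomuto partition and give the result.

Lomuto partition with pivot = 10:

Initial array: [15, 3, 29, 3, 27, 27, 10]

arr[0]=15 > 10: no swap
arr[1]=3 <= 10: swap with position 0, array becomes [3, 15, 29, 3, 27, 27, 10]
arr[2]=29 > 10: no swap
arr[3]=3 <= 10: swap with position 1, array becomes [3, 3, 29, 15, 27, 27, 10]
arr[4]=27 > 10: no swap
arr[5]=27 > 10: no swap

Place pivot at position 2: [3, 3, 10, 15, 27, 27, 29]
Pivot position: 2

After partitioning with pivot 10, the array becomes [3, 3, 10, 15, 27, 27, 29]. The pivot is placed at index 2. All elements to the left of the pivot are <= 10, and all elements to the right are > 10.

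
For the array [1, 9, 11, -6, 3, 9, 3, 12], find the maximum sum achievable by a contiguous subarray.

Using Kadane's algorithm on [1, 9, 11, -6, 3, 9, 3, 12]:

Scanning through the array:
Position 1 (value 9): max_ending_here = 10, max_so_far = 10
Position 2 (value 11): max_ending_here = 21, max_so_far = 21
Position 3 (value -6): max_ending_here = 15, max_so_far = 21
Position 4 (value 3): max_ending_here = 18, max_so_far = 21
Position 5 (value 9): max_ending_here = 27, max_so_far = 27
Position 6 (value 3): max_ending_here = 30, max_so_far = 30
Position 7 (value 12): max_ending_here = 42, max_so_far = 42

Maximum subarray: [1, 9, 11, -6, 3, 9, 3, 12]
Maximum sum: 42

The maximum subarray is [1, 9, 11, -6, 3, 9, 3, 12] with sum 42. This subarray runs from index 0 to index 7.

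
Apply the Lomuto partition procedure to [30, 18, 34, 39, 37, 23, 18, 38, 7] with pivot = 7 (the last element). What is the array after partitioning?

Lomuto partition with pivot = 7:

Initial array: [30, 18, 34, 39, 37, 23, 18, 38, 7]

arr[0]=30 > 7: no swap
arr[1]=18 > 7: no swap
arr[2]=34 > 7: no swap
arr[3]=39 > 7: no swap
arr[4]=37 > 7: no swap
arr[5]=23 > 7: no swap
arr[6]=18 > 7: no swap
arr[7]=38 > 7: no swap

Place pivot at position 0: [7, 18, 34, 39, 37, 23, 18, 38, 30]
Pivot position: 0

After partitioning with pivot 7, the array becomes [7, 18, 34, 39, 37, 23, 18, 38, 30]. The pivot is placed at index 0. All elements to the left of the pivot are <= 7, and all elements to the right are > 7.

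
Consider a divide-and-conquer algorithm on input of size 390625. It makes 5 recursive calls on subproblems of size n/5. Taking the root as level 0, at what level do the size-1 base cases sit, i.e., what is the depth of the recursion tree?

For divide and conquer with division factor 5:

Problem sizes at each level:
Level 0: 390625
Level 1: 78125
Level 2: 15625
Level 3: 3125
Level 4: 625
Level 5: 125
Level 6: 25
Level 7: 5
Level 8: 1

The root is level 0 and the size-1 base case is level 8 (the tree spans levels 0 through 8, i.e. 9 levels counting the root), so the depth is the number of divisions: log_5(390625) = 8

The recursion tree depth is log_5(390625) = 8. At each level, the problem size is divided by 5, so it takes 8 divisions to reduce to a base case of size 1. The algorithm makes 5 recursive calls at each level.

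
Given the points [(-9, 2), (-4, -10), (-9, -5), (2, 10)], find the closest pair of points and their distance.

Computing all pairwise distances among 4 points:

d((-9, 2), (-4, -10)) = 13.0
d((-9, 2), (-9, -5)) = 7.0 <-- minimum
d((-9, 2), (2, 10)) = 13.6015
d((-4, -10), (-9, -5)) = 7.0711
d((-4, -10), (2, 10)) = 20.8806
d((-9, -5), (2, 10)) = 18.6011

Closest pair: (-9, 2) and (-9, -5) with distance 7.0

The closest pair is (-9, 2) and (-9, -5) with Euclidean distance 7.0. For 4 points, brute-force pairwise comparison is shown above. For large n, the divide-and-conquer algorithm (sort by x, recurse on halves, check the dividing strip) achieves O(n log n).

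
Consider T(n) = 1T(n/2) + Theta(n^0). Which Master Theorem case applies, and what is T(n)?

Master Theorem for T(n) = 1T(n/2) + O(n^0):

a = 1, b = 2, c = 0
log_b(a) = log_2(1) = 0.0000

Case 2: c = 0 = log_2(1) = 0.0000
T(n) = O(n^0 log n) = O(log n)

For T(n) = 1T(n/2) + O(n^0): log_2(1) = 0.0000. This is Case 2 of the Master Theorem (c = log_b(a), equal work at all levels), giving O(log n).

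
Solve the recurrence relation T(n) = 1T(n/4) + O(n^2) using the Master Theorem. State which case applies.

Master Theorem for T(n) = 1T(n/4) + O(n^2):

a = 1, b = 4, c = 2
log_b(a) = log_4(1) = 0.0000

Case 3: c = 2 > log_4(1) = 0.0000
T(n) = O(n^2) = O(n^2)

For T(n) = 1T(n/4) + O(n^2): log_4(1) = 0.0000. This is Case 3 of the Master Theorem (c > log_b(a), work dominated by root), giving O(n^2).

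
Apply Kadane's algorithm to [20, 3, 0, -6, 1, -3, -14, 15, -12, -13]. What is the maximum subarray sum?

Using Kadane's algorithm on [20, 3, 0, -6, 1, -3, -14, 15, -12, -13]:

Scanning through the array:
Position 1 (value 3): max_ending_here = 23, max_so_far = 23
Position 2 (value 0): max_ending_here = 23, max_so_far = 23
Position 3 (value -6): max_ending_here = 17, max_so_far = 23
Position 4 (value 1): max_ending_here = 18, max_so_far = 23
Position 5 (value -3): max_ending_here = 15, max_so_far = 23
Position 6 (value -14): max_ending_here = 1, max_so_far = 23
Position 7 (value 15): max_ending_here = 16, max_so_far = 23
Position 8 (value -12): max_ending_here = 4, max_so_far = 23
Position 9 (value -13): max_ending_here = -9, max_so_far = 23

Maximum subarray: [20, 3]
Maximum sum: 23

The maximum subarray is [20, 3] with sum 23. This subarray runs from index 0 to index 1.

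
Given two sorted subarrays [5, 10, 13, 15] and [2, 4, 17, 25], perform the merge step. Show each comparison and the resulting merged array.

Merging process:

Compare 5 vs 2: take 2 from right. Merged: [2]
Compare 5 vs 4: take 4 from right. Merged: [2, 4]
Compare 5 vs 17: take 5 from left. Merged: [2, 4, 5]
Compare 10 vs 17: take 10 from left. Merged: [2, 4, 5, 10]
Compare 13 vs 17: take 13 from left. Merged: [2, 4, 5, 10, 13]
Compare 15 vs 17: take 15 from left. Merged: [2, 4, 5, 10, 13, 15]
Append remaining from right: [17, 25]. Merged: [2, 4, 5, 10, 13, 15, 17, 25]

Final merged array: [2, 4, 5, 10, 13, 15, 17, 25]
Total comparisons: 6

The merged array is [2, 4, 5, 10, 13, 15, 17, 25], requiring 6 comparisons. The merge step runs in O(n) time where n is the total number of elements.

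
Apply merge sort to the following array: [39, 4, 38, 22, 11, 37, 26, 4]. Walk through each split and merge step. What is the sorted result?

Merge sort trace:

Split: [39, 4, 38, 22, 11, 37, 26, 4] -> [39, 4, 38, 22] and [11, 37, 26, 4]
  Split: [39, 4, 38, 22] -> [39, 4] and [38, 22]
    Split: [39, 4] -> [39] and [4]
    Merge: [39] + [4] -> [4, 39]
    Split: [38, 22] -> [38] and [22]
    Merge: [38] + [22] -> [22, 38]
  Merge: [4, 39] + [22, 38] -> [4, 22, 38, 39]
  Split: [11, 37, 26, 4] -> [11, 37] and [26, 4]
    Split: [11, 37] -> [11] and [37]
    Merge: [11] + [37] -> [11, 37]
    Split: [26, 4] -> [26] and [4]
    Merge: [26] + [4] -> [4, 26]
  Merge: [11, 37] + [4, 26] -> [4, 11, 26, 37]
Merge: [4, 22, 38, 39] + [4, 11, 26, 37] -> [4, 4, 11, 22, 26, 37, 38, 39]

Final sorted array: [4, 4, 11, 22, 26, 37, 38, 39]

The merge sort proceeds by recursively splitting the array and merging sorted halves.
After all merges, the sorted array is [4, 4, 11, 22, 26, 37, 38, 39].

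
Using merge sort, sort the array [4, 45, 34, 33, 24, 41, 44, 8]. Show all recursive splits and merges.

Merge sort trace:

Split: [4, 45, 34, 33, 24, 41, 44, 8] -> [4, 45, 34, 33] and [24, 41, 44, 8]
  Split: [4, 45, 34, 33] -> [4, 45] and [34, 33]
    Split: [4, 45] -> [4] and [45]
    Merge: [4] + [45] -> [4, 45]
    Split: [34, 33] -> [34] and [33]
    Merge: [34] + [33] -> [33, 34]
  Merge: [4, 45] + [33, 34] -> [4, 33, 34, 45]
  Split: [24, 41, 44, 8] -> [24, 41] and [44, 8]
    Split: [24, 41] -> [24] and [41]
    Merge: [24] + [41] -> [24, 41]
    Split: [44, 8] -> [44] and [8]
    Merge: [44] + [8] -> [8, 44]
  Merge: [24, 41] + [8, 44] -> [8, 24, 41, 44]
Merge: [4, 33, 34, 45] + [8, 24, 41, 44] -> [4, 8, 24, 33, 34, 41, 44, 45]

Final sorted array: [4, 8, 24, 33, 34, 41, 44, 45]

The merge sort proceeds by recursively splitting the array and merging sorted halves.
After all merges, the sorted array is [4, 8, 24, 33, 34, 41, 44, 45].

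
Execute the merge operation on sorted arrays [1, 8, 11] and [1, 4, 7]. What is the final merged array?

Merging process:

Compare 1 vs 1: take 1 from left. Merged: [1]
Compare 8 vs 1: take 1 from right. Merged: [1, 1]
Compare 8 vs 4: take 4 from right. Merged: [1, 1, 4]
Compare 8 vs 7: take 7 from right. Merged: [1, 1, 4, 7]
Append remaining from left: [8, 11]. Merged: [1, 1, 4, 7, 8, 11]

Final merged array: [1, 1, 4, 7, 8, 11]
Total comparisons: 4

The merged array is [1, 1, 4, 7, 8, 11], requiring 4 comparisons. The merge step runs in O(n) time where n is the total number of elements.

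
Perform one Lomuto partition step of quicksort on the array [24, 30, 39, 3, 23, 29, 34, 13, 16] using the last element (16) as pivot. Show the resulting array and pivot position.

Lomuto partition with pivot = 16:

Initial array: [24, 30, 39, 3, 23, 29, 34, 13, 16]

arr[0]=24 > 16: no swap
arr[1]=30 > 16: no swap
arr[2]=39 > 16: no swap
arr[3]=3 <= 16: swap with position 0, array becomes [3, 30, 39, 24, 23, 29, 34, 13, 16]
arr[4]=23 > 16: no swap
arr[5]=29 > 16: no swap
arr[6]=34 > 16: no swap
arr[7]=13 <= 16: swap with position 1, array becomes [3, 13, 39, 24, 23, 29, 34, 30, 16]

Place pivot at position 2: [3, 13, 16, 24, 23, 29, 34, 30, 39]
Pivot position: 2

After partitioning with pivot 16, the array becomes [3, 13, 16, 24, 23, 29, 34, 30, 39]. The pivot is placed at index 2. All elements to the left of the pivot are <= 16, and all elements to the right are > 16.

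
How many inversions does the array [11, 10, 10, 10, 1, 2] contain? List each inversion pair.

Finding inversions in [11, 10, 10, 10, 1, 2]:

(0, 1): arr[0]=11 > arr[1]=10
(0, 2): arr[0]=11 > arr[2]=10
(0, 3): arr[0]=11 > arr[3]=10
(0, 4): arr[0]=11 > arr[4]=1
(0, 5): arr[0]=11 > arr[5]=2
(1, 4): arr[1]=10 > arr[4]=1
(1, 5): arr[1]=10 > arr[5]=2
(2, 4): arr[2]=10 > arr[4]=1
(2, 5): arr[2]=10 > arr[5]=2
(3, 4): arr[3]=10 > arr[4]=1
(3, 5): arr[3]=10 > arr[5]=2

Total inversions: 11

The array has 11 inversion(s): (0,1), (0,2), (0,3), (0,4), (0,5), (1,4), (1,5), (2,4), (2,5), (3,4), (3,5). Each pair (i,j) satisfies i < j and arr[i] > arr[j].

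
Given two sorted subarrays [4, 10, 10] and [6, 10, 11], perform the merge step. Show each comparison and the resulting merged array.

Merging process:

Compare 4 vs 6: take 4 from left. Merged: [4]
Compare 10 vs 6: take 6 from right. Merged: [4, 6]
Compare 10 vs 10: take 10 from left. Merged: [4, 6, 10]
Compare 10 vs 10: take 10 from left. Merged: [4, 6, 10, 10]
Append remaining from right: [10, 11]. Merged: [4, 6, 10, 10, 10, 11]

Final merged array: [4, 6, 10, 10, 10, 11]
Total comparisons: 4

The merged array is [4, 6, 10, 10, 10, 11], requiring 4 comparisons. The merge step runs in O(n) time where n is the total number of elements.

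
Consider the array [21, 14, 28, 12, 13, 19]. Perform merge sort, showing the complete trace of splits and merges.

Merge sort trace:

Split: [21, 14, 28, 12, 13, 19] -> [21, 14, 28] and [12, 13, 19]
  Split: [21, 14, 28] -> [21] and [14, 28]
    Split: [14, 28] -> [14] and [28]
    Merge: [14] + [28] -> [14, 28]
  Merge: [21] + [14, 28] -> [14, 21, 28]
  Split: [12, 13, 19] -> [12] and [13, 19]
    Split: [13, 19] -> [13] and [19]
    Merge: [13] + [19] -> [13, 19]
  Merge: [12] + [13, 19] -> [12, 13, 19]
Merge: [14, 21, 28] + [12, 13, 19] -> [12, 13, 14, 19, 21, 28]

Final sorted array: [12, 13, 14, 19, 21, 28]

The merge sort proceeds by recursively splitting the array and merging sorted halves.
After all merges, the sorted array is [12, 13, 14, 19, 21, 28].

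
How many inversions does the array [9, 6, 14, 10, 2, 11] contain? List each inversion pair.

Finding inversions in [9, 6, 14, 10, 2, 11]:

(0, 1): arr[0]=9 > arr[1]=6
(0, 4): arr[0]=9 > arr[4]=2
(1, 4): arr[1]=6 > arr[4]=2
(2, 3): arr[2]=14 > arr[3]=10
(2, 4): arr[2]=14 > arr[4]=2
(2, 5): arr[2]=14 > arr[5]=11
(3, 4): arr[3]=10 > arr[4]=2

Total inversions: 7

The array has 7 inversion(s): (0,1), (0,4), (1,4), (2,3), (2,4), (2,5), (3,4). Each pair (i,j) satisfies i < j and arr[i] > arr[j].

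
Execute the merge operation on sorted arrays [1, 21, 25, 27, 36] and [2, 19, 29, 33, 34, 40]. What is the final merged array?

Merging process:

Compare 1 vs 2: take 1 from left. Merged: [1]
Compare 21 vs 2: take 2 from right. Merged: [1, 2]
Compare 21 vs 19: take 19 from right. Merged: [1, 2, 19]
Compare 21 vs 29: take 21 from left. Merged: [1, 2, 19, 21]
Compare 25 vs 29: take 25 from left. Merged: [1, 2, 19, 21, 25]
Compare 27 vs 29: take 27 from left. Merged: [1, 2, 19, 21, 25, 27]
Compare 36 vs 29: take 29 from right. Merged: [1, 2, 19, 21, 25, 27, 29]
Compare 36 vs 33: take 33 from right. Merged: [1, 2, 19, 21, 25, 27, 29, 33]
Compare 36 vs 34: take 34 from right. Merged: [1, 2, 19, 21, 25, 27, 29, 33, 34]
Compare 36 vs 40: take 36 from left. Merged: [1, 2, 19, 21, 25, 27, 29, 33, 34, 36]
Append remaining from right: [40]. Merged: [1, 2, 19, 21, 25, 27, 29, 33, 34, 36, 40]

Final merged array: [1, 2, 19, 21, 25, 27, 29, 33, 34, 36, 40]
Total comparisons: 10

The merged array is [1, 2, 19, 21, 25, 27, 29, 33, 34, 36, 40], requiring 10 comparisons. The merge step runs in O(n) time where n is the total number of elements.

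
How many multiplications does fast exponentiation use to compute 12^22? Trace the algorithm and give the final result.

Computing 12^22 by squaring (build up from 12^1; each line after the first costs one multiplication):

12^1 = 12
12^2 = (12^1)^2 = 12^2 = 144
12^4 = (12^2)^2 = 144^2 = 20736
12^5 = 12 * 12^4 = 12 * 20736 = 248832
12^10 = (12^5)^2 = 248832^2 = 61917364224
12^11 = 12 * 12^10 = 12 * 61917364224 = 743008370688
12^22 = (12^11)^2 = 743008370688^2 = 552061438912436417593344

Result: 552061438912436417593344
Multiplications needed: 6 (6 lines after 12^1)

12^22 = 552061438912436417593344. Using exponentiation by squaring, this requires 6 multiplications. The key idea: if the exponent is even, square the half-power; if odd, multiply by the base once.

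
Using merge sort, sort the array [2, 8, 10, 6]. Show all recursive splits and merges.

Merge sort trace:

Split: [2, 8, 10, 6] -> [2, 8] and [10, 6]
  Split: [2, 8] -> [2] and [8]
  Merge: [2] + [8] -> [2, 8]
  Split: [10, 6] -> [10] and [6]
  Merge: [10] + [6] -> [6, 10]
Merge: [2, 8] + [6, 10] -> [2, 6, 8, 10]

Final sorted array: [2, 6, 8, 10]

The merge sort proceeds by recursively splitting the array and merging sorted halves.
After all merges, the sorted array is [2, 6, 8, 10].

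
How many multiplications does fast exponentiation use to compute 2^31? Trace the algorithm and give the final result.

Computing 2^31 by squaring (build up from 2^1; each line after the first costs one multiplication):

2^1 = 2
2^2 = (2^1)^2 = 2^2 = 4
2^3 = 2 * 2^2 = 2 * 4 = 8
2^6 = (2^3)^2 = 8^2 = 64
2^7 = 2 * 2^6 = 2 * 64 = 128
2^14 = (2^7)^2 = 128^2 = 16384
2^15 = 2 * 2^14 = 2 * 16384 = 32768
2^30 = (2^15)^2 = 32768^2 = 1073741824
2^31 = 2 * 2^30 = 2 * 1073741824 = 2147483648

Result: 2147483648
Multiplications needed: 8 (8 lines after 2^1)

2^31 = 2147483648. Using exponentiation by squaring, this requires 8 multiplications. The key idea: if the exponent is even, square the half-power; if odd, multiply by the base once.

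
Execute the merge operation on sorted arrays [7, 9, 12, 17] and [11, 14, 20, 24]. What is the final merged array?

Merging process:

Compare 7 vs 11: take 7 from left. Merged: [7]
Compare 9 vs 11: take 9 from left. Merged: [7, 9]
Compare 12 vs 11: take 11 from right. Merged: [7, 9, 11]
Compare 12 vs 14: take 12 from left. Merged: [7, 9, 11, 12]
Compare 17 vs 14: take 14 from right. Merged: [7, 9, 11, 12, 14]
Compare 17 vs 20: take 17 from left. Merged: [7, 9, 11, 12, 14, 17]
Append remaining from right: [20, 24]. Merged: [7, 9, 11, 12, 14, 17, 20, 24]

Final merged array: [7, 9, 11, 12, 14, 17, 20, 24]
Total comparisons: 6

The merged array is [7, 9, 11, 12, 14, 17, 20, 24], requiring 6 comparisons. The merge step runs in O(n) time where n is the total number of elements.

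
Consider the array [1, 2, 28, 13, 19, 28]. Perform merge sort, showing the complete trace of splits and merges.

Merge sort trace:

Split: [1, 2, 28, 13, 19, 28] -> [1, 2, 28] and [13, 19, 28]
  Split: [1, 2, 28] -> [1] and [2, 28]
    Split: [2, 28] -> [2] and [28]
    Merge: [2] + [28] -> [2, 28]
  Merge: [1] + [2, 28] -> [1, 2, 28]
  Split: [13, 19, 28] -> [13] and [19, 28]
    Split: [19, 28] -> [19] and [28]
    Merge: [19] + [28] -> [19, 28]
  Merge: [13] + [19, 28] -> [13, 19, 28]
Merge: [1, 2, 28] + [13, 19, 28] -> [1, 2, 13, 19, 28, 28]

Final sorted array: [1, 2, 13, 19, 28, 28]

The merge sort proceeds by recursively splitting the array and merging sorted halves.
After all merges, the sorted array is [1, 2, 13, 19, 28, 28].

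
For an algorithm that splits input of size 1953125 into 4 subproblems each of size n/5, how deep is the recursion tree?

For divide and conquer with division factor 5:

Problem sizes at each level:
Level 0: 1953125
Level 1: 390625
Level 2: 78125
Level 3: 15625
Level 4: 3125
Level 5: 625
Level 6: 125
Level 7: 25
Level 8: 5
Level 9: 1

The root is level 0 and the size-1 base case is level 9 (the tree spans levels 0 through 9, i.e. 10 levels counting the root), so the depth is the number of divisions: log_5(1953125) = 9

The recursion tree depth is log_5(1953125) = 9. At each level, the problem size is divided by 5, so it takes 9 divisions to reduce to a base case of size 1. The algorithm makes 4 recursive calls at each level.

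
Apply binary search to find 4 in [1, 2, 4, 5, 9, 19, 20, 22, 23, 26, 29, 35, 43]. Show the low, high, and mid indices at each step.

Binary search for 4 in [1, 2, 4, 5, 9, 19, 20, 22, 23, 26, 29, 35, 43]:

lo=0, hi=12, mid=6, arr[mid]=20 -> 20 > 4, search left half
lo=0, hi=5, mid=2, arr[mid]=4 -> Found target at index 2!

Binary search finds 4 at index 2 after 2 comparisons. The search repeatedly halves the search space by comparing with the middle element.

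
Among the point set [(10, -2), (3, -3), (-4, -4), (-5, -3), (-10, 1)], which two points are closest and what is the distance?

Computing all pairwise distances among 5 points:

d((10, -2), (3, -3)) = 7.0711
d((10, -2), (-4, -4)) = 14.1421
d((10, -2), (-5, -3)) = 15.0333
d((10, -2), (-10, 1)) = 20.2237
d((3, -3), (-4, -4)) = 7.0711
d((3, -3), (-5, -3)) = 8.0
d((3, -3), (-10, 1)) = 13.6015
d((-4, -4), (-5, -3)) = 1.4142 <-- minimum
d((-4, -4), (-10, 1)) = 7.8102
d((-5, -3), (-10, 1)) = 6.4031

Closest pair: (-4, -4) and (-5, -3) with distance 1.4142

The closest pair is (-4, -4) and (-5, -3) with Euclidean distance 1.4142. For 5 points, brute-force pairwise comparison is shown above. For large n, the divide-and-conquer algorithm (sort by x, recurse on halves, check the dividing strip) achieves O(n log n).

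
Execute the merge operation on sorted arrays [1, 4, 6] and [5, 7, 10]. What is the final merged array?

Merging process:

Compare 1 vs 5: take 1 from left. Merged: [1]
Compare 4 vs 5: take 4 from left. Merged: [1, 4]
Compare 6 vs 5: take 5 from right. Merged: [1, 4, 5]
Compare 6 vs 7: take 6 from left. Merged: [1, 4, 5, 6]
Append remaining from right: [7, 10]. Merged: [1, 4, 5, 6, 7, 10]

Final merged array: [1, 4, 5, 6, 7, 10]
Total comparisons: 4

The merged array is [1, 4, 5, 6, 7, 10], requiring 4 comparisons. The merge step runs in O(n) time where n is the total number of elements.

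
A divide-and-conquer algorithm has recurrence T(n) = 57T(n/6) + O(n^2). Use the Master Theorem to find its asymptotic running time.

Master Theorem for T(n) = 57T(n/6) + O(n^2):

a = 57, b = 6, c = 2
log_b(a) = log_6(57) = 2.2565

Case 1: c = 2 < log_6(57) = 2.2565
T(n) = O(n^(log_6 57))

For T(n) = 57T(n/6) + O(n^2): log_6(57) = 2.2565. This is Case 1 of the Master Theorem (c < log_b(a), work dominated by leaves), giving O(n^(log_6 57)).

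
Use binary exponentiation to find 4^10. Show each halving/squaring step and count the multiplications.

Computing 4^10 by squaring (build up from 4^1; each line after the first costs one multiplication):

4^1 = 4
4^2 = (4^1)^2 = 4^2 = 16
4^4 = (4^2)^2 = 16^2 = 256
4^5 = 4 * 4^4 = 4 * 256 = 1024
4^10 = (4^5)^2 = 1024^2 = 1048576

Result: 1048576
Multiplications needed: 4 (4 lines after 4^1)

4^10 = 1048576. Using exponentiation by squaring, this requires 4 multiplications. The key idea: if the exponent is even, square the half-power; if odd, multiply by the base once.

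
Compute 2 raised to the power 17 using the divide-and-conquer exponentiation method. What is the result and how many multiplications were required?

Computing 2^17 by squaring (build up from 2^1; each line after the first costs one multiplication):

2^1 = 2
2^2 = (2^1)^2 = 2^2 = 4
2^4 = (2^2)^2 = 4^2 = 16
2^8 = (2^4)^2 = 16^2 = 256
2^16 = (2^8)^2 = 256^2 = 65536
2^17 = 2 * 2^16 = 2 * 65536 = 131072

Result: 131072
Multiplications needed: 5 (5 lines after 2^1)

2^17 = 131072. Using exponentiation by squaring, this requires 5 multiplications. The key idea: if the exponent is even, square the half-power; if odd, multiply by the base once.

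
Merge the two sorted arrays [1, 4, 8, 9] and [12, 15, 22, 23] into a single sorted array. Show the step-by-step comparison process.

Merging process:

Compare 1 vs 12: take 1 from left. Merged: [1]
Compare 4 vs 12: take 4 from left. Merged: [1, 4]
Compare 8 vs 12: take 8 from left. Merged: [1, 4, 8]
Compare 9 vs 12: take 9 from left. Merged: [1, 4, 8, 9]
Append remaining from right: [12, 15, 22, 23]. Merged: [1, 4, 8, 9, 12, 15, 22, 23]

Final merged array: [1, 4, 8, 9, 12, 15, 22, 23]
Total comparisons: 4

The merged array is [1, 4, 8, 9, 12, 15, 22, 23], requiring 4 comparisons. The merge step runs in O(n) time where n is the total number of elements.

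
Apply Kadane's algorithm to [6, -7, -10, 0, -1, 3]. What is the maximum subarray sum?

Using Kadane's algorithm on [6, -7, -10, 0, -1, 3]:

Scanning through the array:
Position 1 (value -7): max_ending_here = -1, max_so_far = 6
Position 2 (value -10): max_ending_here = -10, max_so_far = 6
Position 3 (value 0): max_ending_here = 0, max_so_far = 6
Position 4 (value -1): max_ending_here = -1, max_so_far = 6
Position 5 (value 3): max_ending_here = 3, max_so_far = 6

Maximum subarray: [6]
Maximum sum: 6

The maximum subarray is [6] with sum 6. This subarray runs from index 0 to index 0.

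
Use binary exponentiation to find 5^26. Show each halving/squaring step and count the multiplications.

Computing 5^26 by squaring (build up from 5^1; each line after the first costs one multiplication):

5^1 = 5
5^2 = (5^1)^2 = 5^2 = 25
5^3 = 5 * 5^2 = 5 * 25 = 125
5^6 = (5^3)^2 = 125^2 = 15625
5^12 = (5^6)^2 = 15625^2 = 244140625
5^13 = 5 * 5^12 = 5 * 244140625 = 1220703125
5^26 = (5^13)^2 = 1220703125^2 = 1490116119384765625

Result: 1490116119384765625
Multiplications needed: 6 (6 lines after 5^1)

5^26 = 1490116119384765625. Using exponentiation by squaring, this requires 6 multiplications. The key idea: if the exponent is even, square the half-power; if odd, multiply by the base once.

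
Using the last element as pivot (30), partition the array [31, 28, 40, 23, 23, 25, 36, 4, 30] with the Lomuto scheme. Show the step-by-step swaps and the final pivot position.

Lomuto partition with pivot = 30:

Initial array: [31, 28, 40, 23, 23, 25, 36, 4, 30]

arr[0]=31 > 30: no swap
arr[1]=28 <= 30: swap with position 0, array becomes [28, 31, 40, 23, 23, 25, 36, 4, 30]
arr[2]=40 > 30: no swap
arr[3]=23 <= 30: swap with position 1, array becomes [28, 23, 40, 31, 23, 25, 36, 4, 30]
arr[4]=23 <= 30: swap with position 2, array becomes [28, 23, 23, 31, 40, 25, 36, 4, 30]
arr[5]=25 <= 30: swap with position 3, array becomes [28, 23, 23, 25, 40, 31, 36, 4, 30]
arr[6]=36 > 30: no swap
arr[7]=4 <= 30: swap with position 4, array becomes [28, 23, 23, 25, 4, 31, 36, 40, 30]

Place pivot at position 5: [28, 23, 23, 25, 4, 30, 36, 40, 31]
Pivot position: 5

After partitioning with pivot 30, the array becomes [28, 23, 23, 25, 4, 30, 36, 40, 31]. The pivot is placed at index 5. All elements to the left of the pivot are <= 30, and all elements to the right are > 30.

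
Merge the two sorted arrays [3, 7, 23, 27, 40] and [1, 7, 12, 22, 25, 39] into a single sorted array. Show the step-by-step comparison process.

Merging process:

Compare 3 vs 1: take 1 from right. Merged: [1]
Compare 3 vs 7: take 3 from left. Merged: [1, 3]
Compare 7 vs 7: take 7 from left. Merged: [1, 3, 7]
Compare 23 vs 7: take 7 from right. Merged: [1, 3, 7, 7]
Compare 23 vs 12: take 12 from right. Merged: [1, 3, 7, 7, 12]
Compare 23 vs 22: take 22 from right. Merged: [1, 3, 7, 7, 12, 22]
Compare 23 vs 25: take 23 from left. Merged: [1, 3, 7, 7, 12, 22, 23]
Compare 27 vs 25: take 25 from right. Merged: [1, 3, 7, 7, 12, 22, 23, 25]
Compare 27 vs 39: take 27 from left. Merged: [1, 3, 7, 7, 12, 22, 23, 25, 27]
Compare 40 vs 39: take 39 from right. Merged: [1, 3, 7, 7, 12, 22, 23, 25, 27, 39]
Append remaining from left: [40]. Merged: [1, 3, 7, 7, 12, 22, 23, 25, 27, 39, 40]

Final merged array: [1, 3, 7, 7, 12, 22, 23, 25, 27, 39, 40]
Total comparisons: 10

The merged array is [1, 3, 7, 7, 12, 22, 23, 25, 27, 39, 40], requiring 10 comparisons. The merge step runs in O(n) time where n is the total number of elements.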